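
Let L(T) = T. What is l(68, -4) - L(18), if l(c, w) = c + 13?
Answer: 63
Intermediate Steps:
l(c, w) = 13 + c
l(68, -4) - L(18) = (13 + 68) - 1*18 = 81 - 18 = 63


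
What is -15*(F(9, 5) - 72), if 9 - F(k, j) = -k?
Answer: 810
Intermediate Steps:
F(k, j) = 9 + k (F(k, j) = 9 - (-1)*k = 9 + k)
-15*(F(9, 5) - 72) = -15*((9 + 9) - 72) = -15*(18 - 72) = -15*(-54) = -1*(-810) = 810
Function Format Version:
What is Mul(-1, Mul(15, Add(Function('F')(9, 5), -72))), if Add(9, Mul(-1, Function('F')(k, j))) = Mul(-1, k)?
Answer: 810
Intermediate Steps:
Function('F')(k, j) = Add(9, k) (Function('F')(k, j) = Add(9, Mul(-1, Mul(-1, k))) = Add(9, k))
Mul(-1, Mul(15, Add(Function('F')(9, 5), -72))) = Mul(-1, Mul(15, Add(Add(9, 9), -72))) = Mul(-1, Mul(15, Add(18, -72))) = Mul(-1, Mul(15, -54)) = Mul(-1, -810) = 810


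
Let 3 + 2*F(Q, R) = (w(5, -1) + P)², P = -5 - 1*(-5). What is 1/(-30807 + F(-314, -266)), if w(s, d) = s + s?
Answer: -2/61517 ≈ -3.2511e-5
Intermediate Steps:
w(s, d) = 2*s
P = 0 (P = -5 + 5 = 0)
F(Q, R) = 97/2 (F(Q, R) = -3/2 + (2*5 + 0)²/2 = -3/2 + (10 + 0)²/2 = -3/2 + (½)*10² = -3/2 + (½)*100 = -3/2 + 50 = 97/2)
1/(-30807 + F(-314, -266)) = 1/(-30807 + 97/2) = 1/(-61517/2) = -2/61517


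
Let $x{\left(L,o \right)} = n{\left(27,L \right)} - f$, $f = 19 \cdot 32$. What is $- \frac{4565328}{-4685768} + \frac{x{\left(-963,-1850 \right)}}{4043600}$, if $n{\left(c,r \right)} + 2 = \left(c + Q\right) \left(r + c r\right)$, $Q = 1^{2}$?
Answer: $\frac{932486539279}{1184210717800} \approx 0.78743$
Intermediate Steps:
$Q = 1$
$n{\left(c,r \right)} = -2 + \left(1 + c\right) \left(r + c r\right)$ ($n{\left(c,r \right)} = -2 + \left(c + 1\right) \left(r + c r\right) = -2 + \left(1 + c\right) \left(r + c r\right)$)
$f = 608$
$x{\left(L,o \right)} = -610 + 784 L$ ($x{\left(L,o \right)} = \left(-2 + L + L 27^{2} + 2 \cdot 27 L\right) - 608 = \left(-2 + L + L 729 + 54 L\right) - 608 = \left(-2 + L + 729 L + 54 L\right) - 608 = \left(-2 + 784 L\right) - 608 = -610 + 784 L$)
$- \frac{4565328}{-4685768} + \frac{x{\left(-963,-1850 \right)}}{4043600} = - \frac{4565328}{-4685768} + \frac{-610 + 784 \left(-963\right)}{4043600} = \left(-4565328\right) \left(- \frac{1}{4685768}\right) + \left(-610 - 754992\right) \frac{1}{4043600} = \frac{570666}{585721} - \frac{377801}{2021800} = \frac{932486539279}{1184210717800}$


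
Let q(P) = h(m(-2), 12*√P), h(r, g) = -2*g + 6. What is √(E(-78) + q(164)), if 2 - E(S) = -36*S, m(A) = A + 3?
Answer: 4*√(-175 - 3*√41) ≈ 55.744*I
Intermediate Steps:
m(A) = 3 + A
h(r, g) = 6 - 2*g
q(P) = 6 - 24*√P
E(S) = 2 + 36*S (E(S) = 2 - (-36)*S = 2 + 36*S)
√(E(-78) + q(164)) = √((2 + 36*(-78)) + (6 - 48*√41)) = √((2 - 2808) + (6 - 48*√41)) = √(-2806 + (6 - 48*√41)) = √(-2800 - 48*√41)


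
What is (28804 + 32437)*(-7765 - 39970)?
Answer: -2923339135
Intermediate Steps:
(28804 + 32437)*(-7765 - 39970) = 61241*(-47735) = -2923339135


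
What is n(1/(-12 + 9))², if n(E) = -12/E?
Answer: 1296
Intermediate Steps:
n(1/(-12 + 9))² = (-12/(1/(-12 + 9)))² = (-12/(1/(-3)))² = (-12/(-⅓))² = (-12*(-3))² = 36² = 1296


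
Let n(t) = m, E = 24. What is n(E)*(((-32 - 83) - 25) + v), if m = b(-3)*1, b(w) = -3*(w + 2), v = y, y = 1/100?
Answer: -41997/100 ≈ -419.97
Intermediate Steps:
y = 1/100 ≈ 0.010000
v = 1/100 ≈ 0.010000
b(w) = -6 - 3*w (b(w) = -3*(2 + w) = -6 - 3*w)
m = 3 (m = (-6 - 3*(-3))*1 = (-6 + 9)*1 = 3*1 = 3)
n(t) = 3
n(E)*(((-32 - 83) - 25) + v) = 3*(((-32 - 83) - 25) + 1/100) = 3*((-115 - 25) + 1/100) = 3*(-140 + 1/100) = 3*(-13999/100) = -41997/100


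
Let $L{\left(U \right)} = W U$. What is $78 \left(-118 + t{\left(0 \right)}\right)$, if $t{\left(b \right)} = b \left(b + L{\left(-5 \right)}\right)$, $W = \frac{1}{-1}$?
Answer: $-9204$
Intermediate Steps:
$W = -1$
$L{\left(U \right)} = - U$
$t{\left(b \right)} = b \left(5 + b\right)$ ($t{\left(b \right)} = b \left(b - -5\right) = b \left(b + 5\right) = b \left(5 + b\right)$)
$78 \left(-118 + t{\left(0 \right)}\right) = 78 \left(-118 + 0 \left(5 + 0\right)\right) = 78 \left(-118 + 0 \cdot 5\right) = 78 \left(-118 + 0\right) = 78 \left(-118\right) = -9204$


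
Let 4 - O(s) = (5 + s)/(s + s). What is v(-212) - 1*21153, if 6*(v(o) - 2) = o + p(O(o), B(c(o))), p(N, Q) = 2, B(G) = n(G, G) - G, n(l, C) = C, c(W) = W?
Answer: -21186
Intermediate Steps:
B(G) = 0 (B(G) = G - G = 0)
O(s) = 4 - (5 + s)/(2*s) (O(s) = 4 - (5 + s)/(s + s) = 4 - (5 + s)/(2*s))
v(o) = 7/3 + o/6 (v(o) = 2 + (o + 2)/6 = 2 + (2 + o)/6 = 2 + (⅓ + o/6) = 7/3 + o/6)
v(-212) - 1*21153 = (7/3 + (⅙)*(-212)) - 1*21153 = (7/3 - 106/3) - 21153 = -33 - 21153 = -21186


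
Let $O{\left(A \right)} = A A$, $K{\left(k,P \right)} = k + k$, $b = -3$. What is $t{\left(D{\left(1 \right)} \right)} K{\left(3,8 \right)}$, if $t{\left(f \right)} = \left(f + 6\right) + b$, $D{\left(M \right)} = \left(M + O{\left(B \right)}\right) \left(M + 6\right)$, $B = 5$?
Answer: $1110$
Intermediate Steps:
$K{\left(k,P \right)} = 2 k$
$O{\left(A \right)} = A^{2}$
$D{\left(M \right)} = \left(6 + M\right) \left(25 + M\right)$ ($D{\left(M \right)} = \left(M + 5^{2}\right) \left(M + 6\right) = \left(M + 25\right) \left(6 + M\right) = \left(25 + M\right) \left(6 + M\right) = \left(6 + M\right) \left(25 + M\right)$)
$t{\left(f \right)} = 3 + f$ ($t{\left(f \right)} = \left(f + 6\right) - 3 = \left(6 + f\right) - 3 = 3 + f$)
$t{\left(D{\left(1 \right)} \right)} K{\left(3,8 \right)} = \left(3 + \left(150 + 1^{2} + 31 \cdot 1\right)\right) 2 \cdot 3 = \left(3 + \left(150 + 1 + 31\right)\right) 6 = \left(3 + 182\right) 6 = 185 \cdot 6 = 1110$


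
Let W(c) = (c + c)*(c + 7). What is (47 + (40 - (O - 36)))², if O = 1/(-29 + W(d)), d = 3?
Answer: 14531344/961 ≈ 15121.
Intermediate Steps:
W(c) = 2*c*(7 + c) (W(c) = (2*c)*(7 + c) = 2*c*(7 + c))
O = 1/31 (O = 1/(-29 + 2*3*(7 + 3)) = 1/(-29 + 2*3*10) = 1/(-29 + 60) = 1/31 ≈ 0.032258)
(47 + (40 - (O - 36)))² = (47 + (40 - (1/31 - 36)))² = (47 + (40 - 1*(-1115/31)))² = (47 + (40 + 1115/31))² = (47 + 2355/31)² = (3812/31)² = 14531344/961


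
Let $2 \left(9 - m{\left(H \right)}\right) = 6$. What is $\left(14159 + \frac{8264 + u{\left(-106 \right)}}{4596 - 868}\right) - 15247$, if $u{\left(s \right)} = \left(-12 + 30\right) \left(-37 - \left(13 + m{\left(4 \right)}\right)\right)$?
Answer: $- \frac{506101}{466} \approx -1086.1$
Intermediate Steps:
$m{\left(H \right)} = 6$ ($m{\left(H \right)} = 9 - 3 = 6$)
$u{\left(s \right)} = -1008$ ($u{\left(s \right)} = \left(-12 + 30\right) \left(-37 - 19\right) = 18 \left(-37 - 19\right) = 18 \left(-56\right) = -1008$)
$\left(14159 + \frac{8264 + u{\left(-106 \right)}}{4596 - 868}\right) - 15247 = \left(14159 + \frac{8264 - 1008}{4596 - 868}\right) - 15247 = \left(14159 + \frac{7256}{3728}\right) - 15247 = \left(14159 + 7256 \cdot \frac{1}{3728}\right) - 15247 = \left(14159 + \frac{907}{466}\right) - 15247 = \frac{6599001}{466} - 15247 = - \frac{506101}{466}$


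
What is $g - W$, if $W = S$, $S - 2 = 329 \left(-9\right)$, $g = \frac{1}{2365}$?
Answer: $\frac{6998036}{2365} \approx 2959.0$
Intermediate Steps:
$g = \frac{1}{2365} \approx 0.00042283$
$S = -2959$ ($S = 2 + 329 \left(-9\right) = 2 - 2961 = -2959$)
$W = -2959$
$g - W = \frac{1}{2365} - -2959 = \frac{1}{2365} + 2959 = \frac{6998036}{2365}$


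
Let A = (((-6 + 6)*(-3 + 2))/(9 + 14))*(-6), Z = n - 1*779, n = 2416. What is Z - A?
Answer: 1637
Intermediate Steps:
Z = 1637 (Z = 2416 - 1*779 = 2416 - 779 = 1637)
A = 0 (A = ((0*(-1))/23)*(-6) = (0*(1/23))*(-6) = 0*(-6) = 0)
Z - A = 1637 - 1*0 = 1637 + 0 = 1637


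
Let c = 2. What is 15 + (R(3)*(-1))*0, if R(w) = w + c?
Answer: 15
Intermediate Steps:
R(w) = 2 + w (R(w) = w + 2 = 2 + w)
15 + (R(3)*(-1))*0 = 15 + ((2 + 3)*(-1))*0 = 15 + (5*(-1))*0 = 15 - 5*0 = 15 + 0 = 15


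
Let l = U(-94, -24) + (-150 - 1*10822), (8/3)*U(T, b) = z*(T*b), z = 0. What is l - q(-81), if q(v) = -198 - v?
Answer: -10855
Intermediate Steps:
U(T, b) = 0 (U(T, b) = 3*(0*(T*b))/8 = (3/8)*0 = 0)
l = -10972 (l = 0 + (-150 - 1*10822) = 0 + (-150 - 10822) = 0 - 10972 = -10972)
l - q(-81) = -10972 - (-198 - 1*(-81)) = -10972 - (-198 + 81) = -10972 - 1*(-117) = -10972 + 117 = -10855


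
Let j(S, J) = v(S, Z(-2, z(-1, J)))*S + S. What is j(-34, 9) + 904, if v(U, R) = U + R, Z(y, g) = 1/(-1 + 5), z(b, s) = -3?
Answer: 4035/2 ≈ 2017.5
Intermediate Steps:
Z(y, g) = ¼ (Z(y, g) = 1/4 = ¼)
v(U, R) = R + U
j(S, J) = S + S*(¼ + S) (j(S, J) = (¼ + S)*S + S = S*(¼ + S) + S = S + S*(¼ + S))
j(-34, 9) + 904 = (¼)*(-34)*(5 + 4*(-34)) + 904 = (¼)*(-34)*(5 - 136) + 904 = (¼)*(-34)*(-131) + 904 = 2227/2 + 904 = 4035/2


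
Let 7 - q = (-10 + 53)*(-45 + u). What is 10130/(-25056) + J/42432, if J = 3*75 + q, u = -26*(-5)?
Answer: -5370863/11074752 ≈ -0.48496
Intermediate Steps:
u = 130
q = -3648 (q = 7 - (-10 + 53)*(-45 + 130) = 7 - 43*85 = 7 - 1*3655 = 7 - 3655 = -3648)
J = -3423 (J = 3*75 - 3648 = 225 - 3648 = -3423)
10130/(-25056) + J/42432 = 10130/(-25056) - 3423/42432 = 10130*(-1/25056) - 3423*1/42432 = -5065/12528 - 1141/14144 = -5370863/11074752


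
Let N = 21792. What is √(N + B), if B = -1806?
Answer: √19986 ≈ 141.37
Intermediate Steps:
√(N + B) = √(21792 - 1806) = √19986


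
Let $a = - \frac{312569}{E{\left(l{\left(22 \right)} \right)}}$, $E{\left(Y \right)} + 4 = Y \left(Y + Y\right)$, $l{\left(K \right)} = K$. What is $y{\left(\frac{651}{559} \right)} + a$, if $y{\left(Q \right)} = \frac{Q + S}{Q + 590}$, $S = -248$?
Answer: $- \frac{103424877993}{318564404} \approx -324.66$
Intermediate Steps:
$E{\left(Y \right)} = -4 + 2 Y^{2}$ ($E{\left(Y \right)} = -4 + Y \left(Y + Y\right) = -4 + Y 2 Y = -4 + 2 Y^{2}$)
$a = - \frac{312569}{964}$ ($a = - \frac{312569}{-4 + 2 \cdot 22^{2}} = - \frac{312569}{-4 + 2 \cdot 484} = - \frac{312569}{-4 + 968} = - \frac{312569}{964} \approx -324.24$)
$y{\left(Q \right)} = \frac{-248 + Q}{590 + Q}$ ($y{\left(Q \right)} = \frac{Q - 248}{Q + 590} = \frac{-248 + Q}{590 + Q}$)
$y{\left(\frac{651}{559} \right)} + a = \frac{-248 + \frac{651}{559}}{590 + \frac{651}{559}} - \frac{312569}{964} = \frac{1}{\frac{330461}{559}} \left(- \frac{137981}{559}\right) - \frac{312569}{964} = \frac{559}{330461} \left(- \frac{137981}{559}\right) - \frac{312569}{964} = - \frac{137981}{330461} - \frac{312569}{964} = - \frac{103424877993}{318564404}$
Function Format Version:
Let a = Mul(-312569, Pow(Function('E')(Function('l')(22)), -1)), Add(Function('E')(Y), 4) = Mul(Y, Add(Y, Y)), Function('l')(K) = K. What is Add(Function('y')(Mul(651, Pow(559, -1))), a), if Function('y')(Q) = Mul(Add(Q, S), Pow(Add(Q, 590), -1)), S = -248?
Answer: Rational(-103424877993, 318564404) ≈ -324.66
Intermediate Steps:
Function('E')(Y) = Add(-4, Mul(2, Pow(Y, 2))) (Function('E')(Y) = Add(-4, Mul(Y, Add(Y, Y))) = Add(-4, Mul(Y, Mul(2, Y))) = Add(-4, Mul(2, Pow(Y, 2))))
a = Rational(-312569, 964) (a = Mul(-312569, Pow(Add(-4, Mul(2, Pow(22, 2))), -1)) = Mul(-312569, Pow(Add(-4, Mul(2, 484)), -1)) = Mul(-312569, Pow(Add(-4, 968), -1)) = Mul(-312569, Pow(964, -1)) = Mul(-312569, Rational(1, 964)) = Rational(-312569, 964) ≈ -324.24)
Function('y')(Q) = Mul(Pow(Add(590, Q), -1), Add(-248, Q)) (Function('y')(Q) = Mul(Add(Q, -248), Pow(Add(Q, 590), -1)) = Mul(Add(-248, Q), Pow(Add(590, Q), -1)) = Mul(Pow(Add(590, Q), -1), Add(-248, Q)))
Add(Function('y')(Mul(651, Pow(559, -1))), a) = Add(Mul(Pow(Add(590, Mul(651, Pow(559, -1))), -1), Add(-248, Mul(651, Pow(559, -1)))), Rational(-312569, 964)) = Add(Mul(Pow(Add(590, Mul(651, Rational(1, 559))), -1), Add(-248, Mul(651, Rational(1, 559)))), Rational(-312569, 964)) = Add(Mul(Pow(Add(590, Rational(651, 559)), -1), Add(-248, Rational(651, 559))), Rational(-312569, 964)) = Add(Mul(Pow(Rational(330461, 559), -1), Rational(-137981, 559)), Rational(-312569, 964)) = Add(Mul(Rational(559, 330461), Rational(-137981, 559)), Rational(-312569, 964)) = Add(Rational(-137981, 330461), Rational(-312569, 964)) = Rational(-103424877993, 318564404)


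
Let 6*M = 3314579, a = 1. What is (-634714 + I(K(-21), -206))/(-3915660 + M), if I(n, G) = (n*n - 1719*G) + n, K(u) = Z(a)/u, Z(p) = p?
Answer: 247489240/2966369007 ≈ 0.083432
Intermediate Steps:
M = 3314579/6 (M = (1/6)*3314579 = 3314579/6 ≈ 5.5243e+5)
K(u) = 1/u
I(n, G) = n + n**2 - 1719*G (I(n, G) = (n**2 - 1719*G) + n = n + n**2 - 1719*G)
(-634714 + I(K(-21), -206))/(-3915660 + M) = (-634714 + (1/(-21) + (1/(-21))**2 - 1719*(-206)))/(-3915660 + 3314579/6) = (-634714 + (-1/21 + (-1/21)**2 + 354114))/(-20179381/6) = (-634714 + (-1/21 + 1/441 + 354114))*(-6/20179381) = (-634714 + 156164254/441)*(-6/20179381) = -123744620/441*(-6/20179381) = 247489240/2966369007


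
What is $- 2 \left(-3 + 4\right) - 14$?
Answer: $-16$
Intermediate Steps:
$- 2 \left(-3 + 4\right) - 14 = \left(-2\right) 1 - 14 = -2 - 14 = -16$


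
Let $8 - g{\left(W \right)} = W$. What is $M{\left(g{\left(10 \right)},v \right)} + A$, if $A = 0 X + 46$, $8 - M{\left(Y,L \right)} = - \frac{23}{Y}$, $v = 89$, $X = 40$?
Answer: $\frac{85}{2} \approx 42.5$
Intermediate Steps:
$g{\left(W \right)} = 8 - W$
$M{\left(Y,L \right)} = 8 + \frac{23}{Y}$ ($M{\left(Y,L \right)} = 8 - - \frac{23}{Y} = 8 + \frac{23}{Y}$)
$A = 46$ ($A = 0 \cdot 40 + 46 = 0 + 46 = 46$)
$M{\left(g{\left(10 \right)},v \right)} + A = \left(8 + \frac{23}{8 - 10}\right) + 46 = \left(8 + \frac{23}{-2}\right) + 46 = \left(8 + 23 \left(- \frac{1}{2}\right)\right) + 46 = \left(8 - \frac{23}{2}\right) + 46 = - \frac{7}{2} + 46 = \frac{85}{2}$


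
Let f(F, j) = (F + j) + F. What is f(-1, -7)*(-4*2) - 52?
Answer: 20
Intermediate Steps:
f(F, j) = j + 2*F
f(-1, -7)*(-4*2) - 52 = (-7 + 2*(-1))*(-4*2) - 52 = (-7 - 2)*(-8) - 52 = -9*(-8) - 52 = 72 - 52 = 20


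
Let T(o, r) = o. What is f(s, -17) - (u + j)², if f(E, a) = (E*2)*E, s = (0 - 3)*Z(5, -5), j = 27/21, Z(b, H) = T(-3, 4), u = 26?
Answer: -28543/49 ≈ -582.51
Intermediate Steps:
Z(b, H) = -3
j = 9/7 (j = 27*(1/21) = 9/7 ≈ 1.2857)
s = 9 (s = (0 - 3)*(-3) = -3*(-3) = 9)
f(E, a) = 2*E² (f(E, a) = (2*E)*E = 2*E²)
f(s, -17) - (u + j)² = 2*9² - (26 + 9/7)² = 2*81 - (191/7)² = 162 - 1*36481/49 = 162 - 36481/49 = -28543/49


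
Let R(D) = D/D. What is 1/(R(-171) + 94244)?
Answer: 1/94245 ≈ 1.0611e-5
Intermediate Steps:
R(D) = 1
1/(R(-171) + 94244) = 1/(1 + 94244) = 1/94245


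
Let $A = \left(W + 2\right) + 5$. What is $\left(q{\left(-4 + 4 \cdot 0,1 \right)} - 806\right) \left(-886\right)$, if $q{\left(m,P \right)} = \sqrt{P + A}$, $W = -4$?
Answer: $712344$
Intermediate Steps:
$A = 3$ ($A = \left(-4 + 2\right) + 5 = -2 + 5 = 3$)
$q{\left(m,P \right)} = \sqrt{3 + P}$ ($q{\left(m,P \right)} = \sqrt{P + 3} = \sqrt{3 + P}$)
$\left(q{\left(-4 + 4 \cdot 0,1 \right)} - 806\right) \left(-886\right) = \left(\sqrt{3 + 1} - 806\right) \left(-886\right) = \left(\sqrt{4} - 806\right) \left(-886\right) = \left(2 - 806\right) \left(-886\right) = \left(-804\right) \left(-886\right) = 712344$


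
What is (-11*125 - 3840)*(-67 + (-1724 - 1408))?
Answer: 16682785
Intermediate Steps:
(-11*125 - 3840)*(-67 + (-1724 - 1408)) = (-1375 - 3840)*(-67 - 3132) = -5215*(-3199) = 16682785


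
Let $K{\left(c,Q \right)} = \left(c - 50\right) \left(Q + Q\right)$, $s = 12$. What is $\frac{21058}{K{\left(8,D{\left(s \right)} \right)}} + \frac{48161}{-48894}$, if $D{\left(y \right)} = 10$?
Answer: $- \frac{89172091}{3422580} \approx -26.054$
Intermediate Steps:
$K{\left(c,Q \right)} = 2 Q \left(-50 + c\right)$ ($K{\left(c,Q \right)} = \left(-50 + c\right) 2 Q = 2 Q \left(-50 + c\right)$)
$\frac{21058}{K{\left(8,D{\left(s \right)} \right)}} + \frac{48161}{-48894} = \frac{21058}{2 \cdot 10 \left(-50 + 8\right)} + \frac{48161}{-48894} = \frac{21058}{2 \cdot 10 \left(-42\right)} + 48161 \left(- \frac{1}{48894}\right) = \frac{21058}{-840} - \frac{48161}{48894} = 21058 \left(- \frac{1}{840}\right) - \frac{48161}{48894} = - \frac{10529}{420} - \frac{48161}{48894} = - \frac{89172091}{3422580}$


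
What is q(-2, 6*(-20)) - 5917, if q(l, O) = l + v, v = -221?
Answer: -6140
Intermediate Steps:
q(l, O) = -221 + l (q(l, O) = l - 221 = -221 + l)
q(-2, 6*(-20)) - 5917 = (-221 - 2) - 5917 = -223 - 5917 = -6140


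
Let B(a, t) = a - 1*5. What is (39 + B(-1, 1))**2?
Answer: 1089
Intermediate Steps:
B(a, t) = -5 + a (B(a, t) = a - 5 = -5 + a)
(39 + B(-1, 1))**2 = (39 + (-5 - 1))**2 = (39 - 6)**2 = 33**2 = 1089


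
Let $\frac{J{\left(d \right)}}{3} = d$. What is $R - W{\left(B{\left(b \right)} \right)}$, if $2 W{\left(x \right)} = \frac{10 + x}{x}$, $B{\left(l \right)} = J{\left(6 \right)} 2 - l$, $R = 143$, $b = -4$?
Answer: $\frac{1139}{8} \approx 142.38$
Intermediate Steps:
$J{\left(d \right)} = 3 d$
$B{\left(l \right)} = 36 - l$ ($B{\left(l \right)} = 3 \cdot 6 \cdot 2 - l = 18 \cdot 2 - l = 36 - l$)
$W{\left(x \right)} = \frac{10 + x}{2 x}$ ($W{\left(x \right)} = \frac{\left(10 + x\right) \frac{1}{x}}{2} = \frac{\frac{1}{x} \left(10 + x\right)}{2} = \frac{10 + x}{2 x}$)
$R - W{\left(B{\left(b \right)} \right)} = 143 - \frac{10 + \left(36 - -4\right)}{2 \left(36 - -4\right)} = 143 - \frac{10 + \left(36 + 4\right)}{2 \left(36 + 4\right)} = 143 - \frac{10 + 40}{2 \cdot 40} = 143 - \frac{1}{2} \cdot \frac{1}{40} \cdot 50 = 143 - \frac{5}{8} = \frac{1139}{8}$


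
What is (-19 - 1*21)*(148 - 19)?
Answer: -5160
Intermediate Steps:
(-19 - 1*21)*(148 - 19) = (-19 - 21)*129 = -40*129 = -5160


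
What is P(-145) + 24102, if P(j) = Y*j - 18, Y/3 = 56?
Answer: -276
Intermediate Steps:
Y = 168 (Y = 3*56 = 168)
P(j) = -18 + 168*j (P(j) = 168*j - 18 = -18 + 168*j)
P(-145) + 24102 = (-18 + 168*(-145)) + 24102 = (-18 - 24360) + 24102 = -24378 + 24102 = -276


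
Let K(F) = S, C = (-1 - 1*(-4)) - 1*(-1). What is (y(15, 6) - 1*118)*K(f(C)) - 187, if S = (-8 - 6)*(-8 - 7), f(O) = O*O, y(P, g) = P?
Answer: -21817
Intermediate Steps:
C = 4 (C = (-1 + 4) + 1 = 3 + 1 = 4)
f(O) = O²
S = 210 (S = -14*(-15) = 210)
K(F) = 210
(y(15, 6) - 1*118)*K(f(C)) - 187 = (15 - 1*118)*210 - 187 = (15 - 118)*210 - 187 = -103*210 - 187 = -21630 - 187 = -21817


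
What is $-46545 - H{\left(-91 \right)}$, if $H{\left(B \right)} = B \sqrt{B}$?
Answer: $-46545 + 91 i \sqrt{91} \approx -46545.0 + 868.08 i$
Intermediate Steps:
$H{\left(B \right)} = B^{\frac{3}{2}}$
$-46545 - H{\left(-91 \right)} = -46545 - \left(-91\right)^{\frac{3}{2}} = -46545 - - 91 i \sqrt{91} = -46545 + 91 i \sqrt{91}$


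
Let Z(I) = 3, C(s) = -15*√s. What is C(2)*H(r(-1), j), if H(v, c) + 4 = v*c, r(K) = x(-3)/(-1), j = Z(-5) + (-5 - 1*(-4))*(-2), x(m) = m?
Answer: -165*√2 ≈ -233.35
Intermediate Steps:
j = 5 (j = 3 + (-5 - 1*(-4))*(-2) = 3 + (-5 + 4)*(-2) = 3 - 1*(-2) = 3 + 2 = 5)
r(K) = 3 (r(K) = -3/(-1) = -3*(-1) = 3)
H(v, c) = -4 + c*v (H(v, c) = -4 + v*c = -4 + c*v)
C(2)*H(r(-1), j) = (-15*√2)*(-4 + 5*3) = (-15*√2)*(-4 + 15) = -15*√2*11 = -165*√2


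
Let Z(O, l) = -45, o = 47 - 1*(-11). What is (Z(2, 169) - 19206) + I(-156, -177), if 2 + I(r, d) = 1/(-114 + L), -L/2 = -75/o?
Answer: -62206472/3231 ≈ -19253.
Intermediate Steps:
o = 58 (o = 47 + 11 = 58)
L = 75/29 (L = -(-150)/58 = -2*(-75/58) = 75/29 ≈ 2.5862)
I(r, d) = -6491/3231 (I(r, d) = -2 + 1/(-114 + 75/29) = -2 + 1/(-3231/29) = -2 - 29/3231 = -6491/3231)
(Z(2, 169) - 19206) + I(-156, -177) = (-45 - 19206) - 6491/3231 = -19251 - 6491/3231 = -62206472/3231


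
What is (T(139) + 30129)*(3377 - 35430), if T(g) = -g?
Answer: -961269470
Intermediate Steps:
(T(139) + 30129)*(3377 - 35430) = (-1*139 + 30129)*(3377 - 35430) = (-139 + 30129)*(-32053) = 29990*(-32053) = -961269470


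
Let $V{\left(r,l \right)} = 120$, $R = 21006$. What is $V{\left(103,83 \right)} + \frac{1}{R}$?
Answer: $\frac{2520721}{21006} \approx 120.0$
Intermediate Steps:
$V{\left(103,83 \right)} + \frac{1}{R} = 120 + \frac{1}{21006} = \frac{2520721}{21006}$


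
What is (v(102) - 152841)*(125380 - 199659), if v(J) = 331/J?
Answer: 1157968830829/102 ≈ 1.1353e+10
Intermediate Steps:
(v(102) - 152841)*(125380 - 199659) = (331/102 - 152841)*(125380 - 199659) = (331*(1/102) - 152841)*(-74279) = (331/102 - 152841)*(-74279) = -15589451/102*(-74279) = 1157968830829/102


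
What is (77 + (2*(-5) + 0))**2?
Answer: 4489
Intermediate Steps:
(77 + (2*(-5) + 0))**2 = (77 + (-10 + 0))**2 = (77 - 10)**2 = 67**2 = 4489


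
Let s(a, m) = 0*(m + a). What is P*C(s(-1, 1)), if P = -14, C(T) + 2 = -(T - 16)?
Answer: -196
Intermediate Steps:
s(a, m) = 0 (s(a, m) = 0*(a + m) = 0)
C(T) = 14 - T (C(T) = -2 - (T - 16) = -2 - (-16 + T) = -2 + (16 - T) = 14 - T)
P*C(s(-1, 1)) = -14*(14 - 1*0) = -14*(14 + 0) = -14*14 = -196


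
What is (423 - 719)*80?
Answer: -23680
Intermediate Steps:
(423 - 719)*80 = -296*80 = -23680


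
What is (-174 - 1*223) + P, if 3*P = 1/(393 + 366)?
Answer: -903968/2277 ≈ -397.00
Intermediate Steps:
P = 1/2277 (P = 1/(3*(393 + 366)) = (1/3)/759 = (1/3)*(1/759) = 1/2277 ≈ 0.00043917)
(-174 - 1*223) + P = (-174 - 1*223) + 1/2277 = (-174 - 223) + 1/2277 = -397 + 1/2277 = -903968/2277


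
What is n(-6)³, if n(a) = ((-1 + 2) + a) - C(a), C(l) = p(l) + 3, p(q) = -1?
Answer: -343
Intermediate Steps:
C(l) = 2 (C(l) = -1 + 3 = 2)
n(a) = -1 + a (n(a) = ((-1 + 2) + a) - 1*2 = (1 + a) - 2 = -1 + a)
n(-6)³ = (-1 - 6)³ = (-7)³ = -343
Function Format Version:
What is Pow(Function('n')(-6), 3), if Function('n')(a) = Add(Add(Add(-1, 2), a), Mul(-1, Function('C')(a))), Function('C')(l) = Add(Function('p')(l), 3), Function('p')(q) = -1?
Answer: -343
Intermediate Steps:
Function('C')(l) = 2 (Function('C')(l) = Add(-1, 3) = 2)
Function('n')(a) = Add(-1, a) (Function('n')(a) = Add(Add(Add(-1, 2), a), Mul(-1, 2)) = Add(Add(1, a), -2) = Add(-1, a))
Pow(Function('n')(-6), 3) = Pow(Add(-1, -6), 3) = Pow(-7, 3) = -343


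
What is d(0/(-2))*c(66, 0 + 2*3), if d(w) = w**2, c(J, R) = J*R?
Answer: 0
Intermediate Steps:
d(0/(-2))*c(66, 0 + 2*3) = (0/(-2))**2*(66*(0 + 2*3)) = (0*(-1/2))**2*(66*(0 + 6)) = 0**2*(66*6) = 0*396 = 0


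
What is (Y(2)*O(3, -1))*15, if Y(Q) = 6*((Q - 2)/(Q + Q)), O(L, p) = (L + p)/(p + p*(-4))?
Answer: 0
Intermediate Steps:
O(L, p) = -(L + p)/(3*p) (O(L, p) = (L + p)/(p - 4*p) = (L + p)/((-3*p)) = (L + p)*(-1/(3*p)) = -(L + p)/(3*p))
Y(Q) = 3*(-2 + Q)/Q (Y(Q) = 6*((-2 + Q)/((2*Q))) = 6*((-2 + Q)*(1/(2*Q))) = 6*((-2 + Q)/(2*Q)) = 3*(-2 + Q)/Q)
(Y(2)*O(3, -1))*15 = ((3 - 6/2)*((⅓)*(-1*3 - 1*(-1))/(-1)))*15 = ((3 - 6*½)*((⅓)*(-1)*(-3 + 1)))*15 = ((3 - 3)*((⅓)*(-1)*(-2)))*15 = (0*(⅔))*15 = 0*15 = 0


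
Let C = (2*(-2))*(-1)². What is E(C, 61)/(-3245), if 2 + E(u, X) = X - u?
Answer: -63/3245 ≈ -0.019414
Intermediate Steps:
C = -4 (C = -4*1 = -4)
E(u, X) = -2 + X - u (E(u, X) = -2 + (X - u) = -2 + X - u)
E(C, 61)/(-3245) = (-2 + 61 - 1*(-4))/(-3245) = (-2 + 61 + 4)*(-1/3245) = 63*(-1/3245) = -63/3245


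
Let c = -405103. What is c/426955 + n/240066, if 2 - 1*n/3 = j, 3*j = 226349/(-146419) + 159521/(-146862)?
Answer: -2091156478065749885269/2204040826012308077340 ≈ -0.94878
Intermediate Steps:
j = -56598972137/64510161534 (j = (226349/(-146419) + 159521/(-146862))/3 = (226349*(-1/146419) + 159521*(-1/146862))/3 = (-226349/146419 - 159521/146862)/3 = (1/3)*(-56598972137/21503387178) = -56598972137/64510161534 ≈ -0.87737)
n = 185619295205/21503387178 (n = 6 - 3*(-56598972137/64510161534) = 6 + 56598972137/21503387178 = 185619295205/21503387178 ≈ 8.6321)
c/426955 + n/240066 = -405103/426955 + (185619295205/21503387178)/240066 = -405103*1/426955 + (185619295205/21503387178)*(1/240066) = -405103/426955 + 185619295205/5162232146273748 = -2091156478065749885269/2204040826012308077340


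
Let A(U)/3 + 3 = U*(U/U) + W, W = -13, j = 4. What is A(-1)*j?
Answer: -204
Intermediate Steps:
A(U) = -48 + 3*U (A(U) = -9 + 3*(U*(U/U) - 13) = -9 + 3*(U*1 - 13) = -9 + 3*(U - 13) = -9 + 3*(-13 + U) = -9 + (-39 + 3*U) = -48 + 3*U)
A(-1)*j = (-48 + 3*(-1))*4 = (-48 - 3)*4 = -51*4 = -204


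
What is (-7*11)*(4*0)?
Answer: 0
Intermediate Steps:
(-7*11)*(4*0) = -77*0 = 0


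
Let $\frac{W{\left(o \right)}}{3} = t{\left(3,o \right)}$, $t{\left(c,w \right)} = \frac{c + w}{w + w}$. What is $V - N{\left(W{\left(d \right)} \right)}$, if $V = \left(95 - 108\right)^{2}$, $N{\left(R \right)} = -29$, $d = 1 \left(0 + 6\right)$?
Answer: $198$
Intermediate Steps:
$d = 6$ ($d = 1 \cdot 6 = 6$)
$t{\left(c,w \right)} = \frac{c + w}{2 w}$
$W{\left(o \right)} = \frac{3 \left(3 + o\right)}{2 o}$ ($W{\left(o \right)} = 3 \frac{3 + o}{2 o} = \frac{3 \left(3 + o\right)}{2 o}$)
$V = 169$ ($V = \left(-13\right)^{2} = 169$)
$V - N{\left(W{\left(d \right)} \right)} = 169 - -29 = 169 + 29 = 198$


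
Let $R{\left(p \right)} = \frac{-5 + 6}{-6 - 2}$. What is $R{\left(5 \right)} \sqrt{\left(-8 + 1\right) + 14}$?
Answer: $- \frac{\sqrt{7}}{8} \approx -0.33072$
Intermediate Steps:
$R{\left(p \right)} = - \frac{1}{8}$ ($R{\left(p \right)} = 1 \frac{1}{-8} = 1 \left(- \frac{1}{8}\right) = - \frac{1}{8}$)
$R{\left(5 \right)} \sqrt{\left(-8 + 1\right) + 14} = - \frac{\sqrt{\left(-8 + 1\right) + 14}}{8} = - \frac{\sqrt{-7 + 14}}{8} = - \frac{\sqrt{7}}{8}$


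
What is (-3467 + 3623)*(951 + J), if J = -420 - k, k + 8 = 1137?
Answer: -93288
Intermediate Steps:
k = 1129 (k = -8 + 1137 = 1129)
J = -1549 (J = -420 - 1*1129 = -420 - 1129 = -1549)
(-3467 + 3623)*(951 + J) = (-3467 + 3623)*(951 - 1549) = 156*(-598) = -93288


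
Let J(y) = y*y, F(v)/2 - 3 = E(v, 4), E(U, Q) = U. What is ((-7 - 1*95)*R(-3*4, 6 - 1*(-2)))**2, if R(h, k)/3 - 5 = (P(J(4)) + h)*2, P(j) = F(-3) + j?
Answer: 15824484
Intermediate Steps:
F(v) = 6 + 2*v
J(y) = y**2
P(j) = j (P(j) = (6 + 2*(-3)) + j = (6 - 6) + j = 0 + j = j)
R(h, k) = 111 + 6*h (R(h, k) = 15 + 3*((4**2 + h)*2) = 15 + 3*((16 + h)*2) = 15 + 3*(32 + 2*h) = 15 + (96 + 6*h) = 111 + 6*h)
((-7 - 1*95)*R(-3*4, 6 - 1*(-2)))**2 = ((-7 - 1*95)*(111 + 6*(-3*4)))**2 = ((-7 - 95)*(111 + 6*(-12)))**2 = (-102*(111 - 72))**2 = (-102*39)**2 = (-3978)**2 = 15824484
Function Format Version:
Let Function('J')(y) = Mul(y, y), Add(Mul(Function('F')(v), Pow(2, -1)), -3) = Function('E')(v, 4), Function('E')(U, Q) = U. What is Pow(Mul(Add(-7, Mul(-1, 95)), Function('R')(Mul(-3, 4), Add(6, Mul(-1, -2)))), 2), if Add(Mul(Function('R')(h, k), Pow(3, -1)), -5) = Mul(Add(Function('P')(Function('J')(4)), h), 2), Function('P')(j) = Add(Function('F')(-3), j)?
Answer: 15824484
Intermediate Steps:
Function('F')(v) = Add(6, Mul(2, v))
Function('J')(y) = Pow(y, 2)
Function('P')(j) = j (Function('P')(j) = Add(Add(6, Mul(2, -3)), j) = Add(Add(6, -6), j) = Add(0, j) = j)
Function('R')(h, k) = Add(111, Mul(6, h)) (Function('R')(h, k) = Add(15, Mul(3, Mul(Add(Pow(4, 2), h), 2))) = Add(15, Mul(3, Mul(Add(16, h), 2))) = Add(15, Mul(3, Add(32, Mul(2, h)))) = Add(15, Add(96, Mul(6, h))) = Add(111, Mul(6, h)))
Pow(Mul(Add(-7, Mul(-1, 95)), Function('R')(Mul(-3, 4), Add(6, Mul(-1, -2)))), 2) = Pow(Mul(Add(-7, Mul(-1, 95)), Add(111, Mul(6, Mul(-3, 4)))), 2) = Pow(Mul(Add(-7, -95), Add(111, Mul(6, -12))), 2) = Pow(Mul(-102, Add(111, -72)), 2) = Pow(Mul(-102, 39), 2) = Pow(-3978, 2) = 15824484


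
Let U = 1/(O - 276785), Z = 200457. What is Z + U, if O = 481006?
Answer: 40937528998/204221 ≈ 2.0046e+5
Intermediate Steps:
U = 1/204221 (U = 1/(481006 - 276785) = 1/204221 ≈ 4.8967e-6)
Z + U = 200457 + 1/204221 = 40937528998/204221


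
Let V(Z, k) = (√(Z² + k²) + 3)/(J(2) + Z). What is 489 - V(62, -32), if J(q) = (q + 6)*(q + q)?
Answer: 45963/94 - √1217/47 ≈ 488.23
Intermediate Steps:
J(q) = 2*q*(6 + q) (J(q) = (6 + q)*(2*q) = 2*q*(6 + q))
V(Z, k) = (3 + √(Z² + k²))/(32 + Z) (V(Z, k) = (√(Z² + k²) + 3)/(2*2*(6 + 2) + Z) = (3 + √(Z² + k²))/(2*2*8 + Z) = (3 + √(Z² + k²))/(32 + Z))
489 - V(62, -32) = 489 - (3 + √(62² + (-32)²))/(32 + 62) = 489 - (3 + √(3844 + 1024))/94 = 489 - (3 + √4868)/94 = 489 - (3 + 2*√1217)/94 = 489 - (3/94 + √1217/47) = 489 + (-3/94 - √1217/47) = 45963/94 - √1217/47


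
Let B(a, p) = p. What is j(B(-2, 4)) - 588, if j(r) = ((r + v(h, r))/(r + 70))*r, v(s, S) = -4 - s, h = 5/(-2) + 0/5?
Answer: -21751/37 ≈ -587.87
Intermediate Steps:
h = -5/2 (h = 5*(-½) + 0*(⅕) = -5/2 + 0 = -5/2 ≈ -2.5000)
j(r) = r*(-3/2 + r)/(70 + r) (j(r) = ((r + (-4 - 1*(-5/2)))/(r + 70))*r = ((r + (-4 + 5/2))/(70 + r))*r = ((r - 3/2)/(70 + r))*r = ((-3/2 + r)/(70 + r))*r = r*(-3/2 + r)/(70 + r))
j(B(-2, 4)) - 588 = (½)*4*(-3 + 2*4)/(70 + 4) - 588 = (½)*4*(-3 + 8)/74 - 588 = (½)*4*(1/74)*5 - 588 = 5/37 - 588 = -21751/37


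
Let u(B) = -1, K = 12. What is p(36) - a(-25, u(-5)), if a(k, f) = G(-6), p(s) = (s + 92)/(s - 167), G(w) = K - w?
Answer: -2486/131 ≈ -18.977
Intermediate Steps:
G(w) = 12 - w
p(s) = (92 + s)/(-167 + s)
a(k, f) = 18 (a(k, f) = 12 - 1*(-6) = 12 + 6 = 18)
p(36) - a(-25, u(-5)) = (92 + 36)/(-167 + 36) - 1*18 = 128/(-131) - 18 = -1/131*128 - 18 = -128/131 - 18 = -2486/131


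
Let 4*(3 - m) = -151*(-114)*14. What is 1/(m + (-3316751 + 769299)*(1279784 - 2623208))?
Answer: 1/3422308095402 ≈ 2.9220e-13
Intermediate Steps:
m = -60246 (m = 3 - (-151*(-114))*14/4 = 3 - 8607*14/2 = 3 - ¼*240996 = 3 - 60249 = -60246)
1/(m + (-3316751 + 769299)*(1279784 - 2623208)) = 1/(-60246 + (-3316751 + 769299)*(1279784 - 2623208)) = 1/(-60246 - 2547452*(-1343424)) = 1/(-60246 + 3422308155648) = 1/3422308095402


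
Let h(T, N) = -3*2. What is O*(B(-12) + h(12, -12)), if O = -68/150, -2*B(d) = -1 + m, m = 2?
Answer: 221/75 ≈ 2.9467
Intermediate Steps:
h(T, N) = -6
B(d) = -½ (B(d) = -(-1 + 2)/2 = -½*1 = -½)
O = -34/75 (O = -68*1/150 = -34/75 ≈ -0.45333)
O*(B(-12) + h(12, -12)) = -34*(-½ - 6)/75 = -34/75*(-13/2) = 221/75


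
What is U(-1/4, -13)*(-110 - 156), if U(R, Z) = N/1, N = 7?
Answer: -1862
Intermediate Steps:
U(R, Z) = 7 (U(R, Z) = 7/1 = 7*1 = 7)
U(-1/4, -13)*(-110 - 156) = 7*(-110 - 156) = 7*(-266) = -1862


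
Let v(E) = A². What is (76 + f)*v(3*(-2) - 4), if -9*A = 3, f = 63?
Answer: 139/9 ≈ 15.444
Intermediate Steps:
A = -⅓ (A = -⅑*3 = -⅓ ≈ -0.33333)
v(E) = ⅑ (v(E) = (-⅓)² = ⅑)
(76 + f)*v(3*(-2) - 4) = (76 + 63)*(⅑) = 139*(⅑) = 139/9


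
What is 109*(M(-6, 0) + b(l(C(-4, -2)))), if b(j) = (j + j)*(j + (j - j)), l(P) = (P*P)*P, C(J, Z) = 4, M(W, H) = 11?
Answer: 894127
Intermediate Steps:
l(P) = P³ (l(P) = P²*P = P³)
b(j) = 2*j² (b(j) = (2*j)*(j + 0) = (2*j)*j = 2*j²)
109*(M(-6, 0) + b(l(C(-4, -2)))) = 109*(11 + 2*(4³)²) = 109*(11 + 2*64²) = 109*(11 + 2*4096) = 109*(11 + 8192) = 109*8203 = 894127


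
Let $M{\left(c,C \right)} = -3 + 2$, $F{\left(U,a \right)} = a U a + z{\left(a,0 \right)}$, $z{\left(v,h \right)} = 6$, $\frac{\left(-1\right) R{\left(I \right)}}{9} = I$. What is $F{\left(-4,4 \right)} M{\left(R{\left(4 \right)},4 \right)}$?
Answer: $58$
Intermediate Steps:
$R{\left(I \right)} = - 9 I$
$F{\left(U,a \right)} = 6 + U a^{2}$ ($F{\left(U,a \right)} = a U a + 6 = U a a + 6 = U a^{2} + 6 = 6 + U a^{2}$)
$M{\left(c,C \right)} = -1$
$F{\left(-4,4 \right)} M{\left(R{\left(4 \right)},4 \right)} = \left(6 - 4 \cdot 4^{2}\right) \left(-1\right) = \left(6 - 64\right) \left(-1\right) = \left(-58\right) \left(-1\right) = 58$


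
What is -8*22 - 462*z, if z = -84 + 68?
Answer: 7216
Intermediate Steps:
z = -16
-8*22 - 462*z = -8*22 - 462*(-16) = -176 + 7392 = 7216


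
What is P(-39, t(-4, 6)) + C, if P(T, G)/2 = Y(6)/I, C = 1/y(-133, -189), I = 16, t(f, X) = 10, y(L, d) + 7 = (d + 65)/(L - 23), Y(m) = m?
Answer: 285/484 ≈ 0.58884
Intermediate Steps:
y(L, d) = -7 + (65 + d)/(-23 + L) (y(L, d) = -7 + (d + 65)/(L - 23) = -7 + (65 + d)/(-23 + L))
C = -39/242 (C = 1/((226 - 189 - 7*(-133))/(-23 - 133)) = 1/((226 - 189 + 931)/(-156)) = 1/(-1/156*968) = 1/(-242/39) = -39/242 ≈ -0.16116)
P(T, G) = 3/4 (P(T, G) = 2*(6/16) = 2*(6*(1/16)) = 2*(3/8) = 3/4)
P(-39, t(-4, 6)) + C = 3/4 - 39/242 = 285/484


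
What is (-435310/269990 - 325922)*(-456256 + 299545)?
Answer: 1378995934857999/26999 ≈ 5.1076e+10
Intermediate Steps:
(-435310/269990 - 325922)*(-456256 + 299545) = (-435310*1/269990 - 325922)*(-156711) = (-43531/26999 - 325922)*(-156711) = -8799611609/26999*(-156711) = 1378995934857999/26999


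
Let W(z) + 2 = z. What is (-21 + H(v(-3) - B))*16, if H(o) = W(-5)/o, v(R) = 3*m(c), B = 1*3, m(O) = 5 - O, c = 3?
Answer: -1120/3 ≈ -373.33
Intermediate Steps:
W(z) = -2 + z
B = 3
v(R) = 6 (v(R) = 3*(5 - 1*3) = 3*(5 - 3) = 3*2 = 6)
H(o) = -7/o (H(o) = (-2 - 5)/o = -7/o)
(-21 + H(v(-3) - B))*16 = (-21 - 7/(6 - 1*3))*16 = (-21 - 7/(6 - 3))*16 = (-21 - 7/3)*16 = -70/3*16 = -1120/3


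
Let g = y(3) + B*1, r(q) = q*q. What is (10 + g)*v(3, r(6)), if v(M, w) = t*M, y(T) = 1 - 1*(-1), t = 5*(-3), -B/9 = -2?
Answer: -1350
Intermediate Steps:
B = 18 (B = -9*(-2) = 18)
t = -15
r(q) = q²
y(T) = 2 (y(T) = 1 + 1 = 2)
v(M, w) = -15*M
g = 20 (g = 2 + 18*1 = 2 + 18 = 20)
(10 + g)*v(3, r(6)) = (10 + 20)*(-15*3) = 30*(-45) = -1350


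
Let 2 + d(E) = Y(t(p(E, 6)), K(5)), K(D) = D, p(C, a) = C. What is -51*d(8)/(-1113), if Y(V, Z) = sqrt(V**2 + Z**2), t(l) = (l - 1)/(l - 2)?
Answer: -34/371 + 17*sqrt(949)/2226 ≈ 0.14362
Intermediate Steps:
t(l) = (-1 + l)/(-2 + l)
d(E) = -2 + sqrt(25 + (-1 + E)**2/(-2 + E)**2) (d(E) = -2 + sqrt(((-1 + E)/(-2 + E))**2 + 5**2) = -2 + sqrt((-1 + E)**2/(-2 + E)**2 + 25) = -2 + sqrt(25 + (-1 + E)**2/(-2 + E)**2))
-51*d(8)/(-1113) = -51*(-2 + sqrt(25 + (-1 + 8)**2/(-2 + 8)**2))/(-1113) = -51*(-2 + sqrt(25 + 7**2/6**2))*(-1/1113) = -51*(-2 + sqrt(25 + 49*(1/36)))*(-1/1113) = -51*(-2 + sqrt(25 + 49/36))*(-1/1113) = -51*(-2 + sqrt(949/36))*(-1/1113) = -51*(-2 + sqrt(949)/6)*(-1/1113) = (102 - 17*sqrt(949)/2)*(-1/1113) = -34/371 + 17*sqrt(949)/2226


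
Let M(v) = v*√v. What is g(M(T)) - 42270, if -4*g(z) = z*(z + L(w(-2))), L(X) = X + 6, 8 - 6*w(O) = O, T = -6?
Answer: -42216 + 23*I*√6/2 ≈ -42216.0 + 28.169*I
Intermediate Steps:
w(O) = 4/3 - O/6
L(X) = 6 + X
M(v) = v^(3/2)
g(z) = -z*(23/3 + z)/4 (g(z) = -z*(z + (6 + (4/3 - ⅙*(-2))))/4 = -z*(z + (6 + (4/3 + ⅓)))/4 = -z*(z + (6 + 5/3))/4 = -z*(z + 23/3)/4 = -z*(23/3 + z)/4)
g(M(T)) - 42270 = -(-6)^(3/2)*(23 + 3*(-6)^(3/2))/12 - 42270 = -(-6*I*√6)*(23 + 3*(-6*I*√6))/12 - 42270 = -(-6*I*√6)*(23 - 18*I*√6)/12 - 42270 = I*√6*(23 - 18*I*√6)/2 - 42270 = -42270 + I*√6*(23 - 18*I*√6)/2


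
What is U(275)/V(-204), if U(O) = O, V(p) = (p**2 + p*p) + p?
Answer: 25/7548 ≈ 0.0033121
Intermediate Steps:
V(p) = p + 2*p**2 (V(p) = (p**2 + p**2) + p = 2*p**2 + p = p + 2*p**2)
U(275)/V(-204) = 275/((-204*(1 + 2*(-204)))) = 275/((-204*(1 - 408))) = 275/((-204*(-407))) = 275/83028 = 275*(1/83028) = 25/7548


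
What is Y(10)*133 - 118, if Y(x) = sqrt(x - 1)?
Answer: 281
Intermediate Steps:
Y(x) = sqrt(-1 + x)
Y(10)*133 - 118 = sqrt(-1 + 10)*133 - 118 = sqrt(9)*133 - 118 = 3*133 - 118 = 399 - 118 = 281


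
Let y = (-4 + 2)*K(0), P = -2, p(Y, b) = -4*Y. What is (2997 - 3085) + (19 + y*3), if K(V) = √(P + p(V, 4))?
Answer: -69 - 6*I*√2 ≈ -69.0 - 8.4853*I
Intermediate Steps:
K(V) = √(-2 - 4*V)
y = -2*I*√2 (y = (-4 + 2)*√(-2 - 4*0) = -2*√(-2 + 0) = -2*I*√2 ≈ -2.8284*I)
(2997 - 3085) + (19 + y*3) = (2997 - 3085) + (19 - 2*I*√2*3) = -88 + (19 - 6*I*√2) = -69 - 6*I*√2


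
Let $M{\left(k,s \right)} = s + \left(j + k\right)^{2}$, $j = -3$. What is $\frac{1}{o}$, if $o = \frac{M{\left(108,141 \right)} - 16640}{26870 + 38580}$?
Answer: $- \frac{275}{23} \approx -11.957$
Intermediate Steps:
$M{\left(k,s \right)} = s + \left(-3 + k\right)^{2}$
$o = - \frac{23}{275}$ ($o = \frac{\left(141 + \left(-3 + 108\right)^{2}\right) - 16640}{26870 + 38580} = \frac{\left(141 + 105^{2}\right) - 16640}{65450} = \left(\left(141 + 11025\right) - 16640\right) \frac{1}{65450} = \left(11166 - 16640\right) \frac{1}{65450} = \left(-5474\right) \frac{1}{65450} = - \frac{23}{275} \approx -0.083636$)
$\frac{1}{o} = \frac{1}{- \frac{23}{275}} = - \frac{275}{23}$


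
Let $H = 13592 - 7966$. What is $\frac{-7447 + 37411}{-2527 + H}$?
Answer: $\frac{9988}{1033} \approx 9.6689$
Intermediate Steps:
$H = 5626$ ($H = 13592 - 7966 = 5626$)
$\frac{-7447 + 37411}{-2527 + H} = \frac{-7447 + 37411}{-2527 + 5626} = \frac{29964}{3099} = 29964 \cdot \frac{1}{3099} = \frac{9988}{1033}$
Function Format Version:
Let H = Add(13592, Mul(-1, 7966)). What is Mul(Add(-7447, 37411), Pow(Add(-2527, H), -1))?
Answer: Rational(9988, 1033) ≈ 9.6689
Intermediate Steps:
H = 5626 (H = Add(13592, -7966) = 5626)
Mul(Add(-7447, 37411), Pow(Add(-2527, H), -1)) = Mul(Add(-7447, 37411), Pow(Add(-2527, 5626), -1)) = Mul(29964, Pow(3099, -1)) = Mul(29964, Rational(1, 3099)) = Rational(9988, 1033)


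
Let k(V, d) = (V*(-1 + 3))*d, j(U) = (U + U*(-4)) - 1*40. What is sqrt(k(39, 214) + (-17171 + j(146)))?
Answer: I*sqrt(957) ≈ 30.935*I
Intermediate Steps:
j(U) = -40 - 3*U (j(U) = (U - 4*U) - 40 = -3*U - 40 = -40 - 3*U)
k(V, d) = 2*V*d (k(V, d) = (V*2)*d = (2*V)*d = 2*V*d)
sqrt(k(39, 214) + (-17171 + j(146))) = sqrt(2*39*214 + (-17171 + (-40 - 3*146))) = sqrt(16692 + (-17171 + (-40 - 438))) = sqrt(16692 + (-17171 - 478)) = sqrt(16692 - 17649) = sqrt(-957) = I*sqrt(957)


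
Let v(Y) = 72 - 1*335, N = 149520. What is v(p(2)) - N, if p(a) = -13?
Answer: -149783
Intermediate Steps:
v(Y) = -263 (v(Y) = 72 - 335 = -263)
v(p(2)) - N = -263 - 1*149520 = -263 - 149520 = -149783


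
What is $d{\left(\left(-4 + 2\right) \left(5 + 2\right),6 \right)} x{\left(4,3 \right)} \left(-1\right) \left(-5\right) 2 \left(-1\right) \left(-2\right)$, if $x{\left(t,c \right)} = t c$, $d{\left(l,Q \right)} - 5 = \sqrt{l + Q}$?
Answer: $1200 + 480 i \sqrt{2} \approx 1200.0 + 678.82 i$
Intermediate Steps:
$d{\left(l,Q \right)} = 5 + \sqrt{Q + l}$ ($d{\left(l,Q \right)} = 5 + \sqrt{l + Q} = 5 + \sqrt{Q + l}$)
$x{\left(t,c \right)} = c t$
$d{\left(\left(-4 + 2\right) \left(5 + 2\right),6 \right)} x{\left(4,3 \right)} \left(-1\right) \left(-5\right) 2 \left(-1\right) \left(-2\right) = \left(5 + \sqrt{6 + \left(-4 + 2\right) \left(5 + 2\right)}\right) 3 \cdot 4 \left(-1\right) \left(-5\right) 2 \left(-1\right) \left(-2\right) = \left(5 + \sqrt{6 - 14}\right) 12 \cdot 5 \left(-2\right) \left(-2\right) = \left(5 + \sqrt{6 - 14}\right) 12 \left(\left(-10\right) \left(-2\right)\right) = \left(5 + \sqrt{-8}\right) 12 \cdot 20 = \left(5 + 2 i \sqrt{2}\right) 12 \cdot 20 = \left(60 + 24 i \sqrt{2}\right) 20 = 1200 + 480 i \sqrt{2}$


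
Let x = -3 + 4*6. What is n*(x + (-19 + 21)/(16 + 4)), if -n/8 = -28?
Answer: 23632/5 ≈ 4726.4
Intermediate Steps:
n = 224 (n = -8*(-28) = 224)
x = 21 (x = -3 + 24 = 21)
n*(x + (-19 + 21)/(16 + 4)) = 224*(21 + (-19 + 21)/(16 + 4)) = 224*(21 + 2/20) = 224*(21 + 2*(1/20)) = 224*(21 + ⅒) = 224*(211/10) = 23632/5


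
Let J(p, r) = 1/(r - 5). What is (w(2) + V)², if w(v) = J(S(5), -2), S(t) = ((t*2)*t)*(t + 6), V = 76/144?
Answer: 9409/63504 ≈ 0.14816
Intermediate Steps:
V = 19/36 (V = 76*(1/144) = 19/36 ≈ 0.52778)
S(t) = 2*t²*(6 + t) (S(t) = ((2*t)*t)*(6 + t) = (2*t²)*(6 + t) = 2*t²*(6 + t))
J(p, r) = 1/(-5 + r)
w(v) = -⅐ (w(v) = 1/(-5 - 2) = 1/(-7) = -⅐)
(w(2) + V)² = (-⅐ + 19/36)² = (97/252)² = 9409/63504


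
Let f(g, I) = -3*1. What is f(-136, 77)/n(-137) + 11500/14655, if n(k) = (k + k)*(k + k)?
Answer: 172666007/220047756 ≈ 0.78468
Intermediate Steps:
f(g, I) = -3
n(k) = 4*k² (n(k) = (2*k)*(2*k) = 4*k²)
f(-136, 77)/n(-137) + 11500/14655 = -3/(4*(-137)²) + 11500/14655 = -3/(4*18769) + 11500*(1/14655) = -3/75076 + 2300/2931 = 172666007/220047756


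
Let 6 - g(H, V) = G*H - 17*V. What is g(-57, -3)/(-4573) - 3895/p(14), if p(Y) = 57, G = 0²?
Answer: -937330/13719 ≈ -68.323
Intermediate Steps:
G = 0
g(H, V) = 6 + 17*V (g(H, V) = 6 - (0*H - 17*V) = 6 - (0 - 17*V) = 6 - (-17)*V = 6 + 17*V)
g(-57, -3)/(-4573) - 3895/p(14) = (6 + 17*(-3))/(-4573) - 3895/57 = (6 - 51)*(-1/4573) - 3895*1/57 = -45*(-1/4573) - 205/3 = 45/4573 - 205/3 = -937330/13719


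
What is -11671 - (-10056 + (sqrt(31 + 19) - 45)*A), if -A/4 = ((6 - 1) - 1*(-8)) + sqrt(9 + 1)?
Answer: -1615 - 20*(9 - sqrt(2))*(13 + sqrt(10)) ≈ -4067.1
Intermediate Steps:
A = -52 - 4*sqrt(10) (A = -4*(((6 - 1) - 1*(-8)) + sqrt(9 + 1)) = -4*((5 + 8) + sqrt(10)) = -4*(13 + sqrt(10)) = -52 - 4*sqrt(10) ≈ -64.649)
-11671 - (-10056 + (sqrt(31 + 19) - 45)*A) = -11671 - (-10056 + (sqrt(31 + 19) - 45)*(-52 - 4*sqrt(10))) = -11671 - (-10056 + (sqrt(50) - 45)*(-52 - 4*sqrt(10))) = -11671 - (-10056 + (5*sqrt(2) - 45)*(-52 - 4*sqrt(10))) = -11671 - (-10056 + (-45 + 5*sqrt(2))*(-52 - 4*sqrt(10))) = -11671 - (-10056 + (-52 - 4*sqrt(10))*(-45 + 5*sqrt(2))) = -11671 + (10056 - (-52 - 4*sqrt(10))*(-45 + 5*sqrt(2))) = -1615 - (-52 - 4*sqrt(10))*(-45 + 5*sqrt(2))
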